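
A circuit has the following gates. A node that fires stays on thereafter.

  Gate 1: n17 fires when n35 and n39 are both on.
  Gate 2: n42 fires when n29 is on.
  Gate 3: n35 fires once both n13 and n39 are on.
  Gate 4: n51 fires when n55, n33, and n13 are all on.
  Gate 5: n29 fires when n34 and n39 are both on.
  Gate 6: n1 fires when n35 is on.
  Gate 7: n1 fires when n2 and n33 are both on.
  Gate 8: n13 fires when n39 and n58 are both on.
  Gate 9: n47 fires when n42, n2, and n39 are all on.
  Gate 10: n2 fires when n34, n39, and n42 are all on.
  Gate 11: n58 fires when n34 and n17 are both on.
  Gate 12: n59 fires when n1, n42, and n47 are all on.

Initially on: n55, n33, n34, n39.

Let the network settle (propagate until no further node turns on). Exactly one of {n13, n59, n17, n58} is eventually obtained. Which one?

Gate 5: n34 and n39 on → n29 on.
n29 is on, so n42 fires (Gate 2).
n34, n39, and n42 are on, so n2 fires (Gate 10).
n42, n2, and n39 are on, so n47 fires (Gate 9).
n2 and n33 are on, so n1 fires (Gate 7).
n1, n42, and n47 are on, so n59 fires (Gate 12).
n17 would need n35 and n39 (Gate 1), but n35 never turns on. n13 would need n39 and n58 (Gate 8), but n58 never turns on. n58 would need n34 and n17 (Gate 11), but n17 never turns on.

n59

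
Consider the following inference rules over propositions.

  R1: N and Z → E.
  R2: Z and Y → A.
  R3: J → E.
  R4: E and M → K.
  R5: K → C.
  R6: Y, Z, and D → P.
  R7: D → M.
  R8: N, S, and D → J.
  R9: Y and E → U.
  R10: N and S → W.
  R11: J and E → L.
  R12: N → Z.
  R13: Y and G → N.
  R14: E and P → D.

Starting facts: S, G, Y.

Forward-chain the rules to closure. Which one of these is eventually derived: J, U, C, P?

From Y and G, R13 gives N.
From N, R12 gives Z.
From N and Z, R1 gives E.
From Y and E, R9 gives U.
J would need N, S, and D (R8), but D is never established. C would need K (R5), but K is never established. P would need Y, Z, and D (R6), but D is never established.

U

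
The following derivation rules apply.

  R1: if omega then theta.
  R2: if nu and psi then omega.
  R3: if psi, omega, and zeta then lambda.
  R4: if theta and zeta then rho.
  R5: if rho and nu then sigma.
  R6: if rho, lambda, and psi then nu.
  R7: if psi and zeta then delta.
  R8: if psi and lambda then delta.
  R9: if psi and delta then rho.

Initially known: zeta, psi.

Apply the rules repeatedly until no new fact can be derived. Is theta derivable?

No

theta would need omega (R1), but omega is never established.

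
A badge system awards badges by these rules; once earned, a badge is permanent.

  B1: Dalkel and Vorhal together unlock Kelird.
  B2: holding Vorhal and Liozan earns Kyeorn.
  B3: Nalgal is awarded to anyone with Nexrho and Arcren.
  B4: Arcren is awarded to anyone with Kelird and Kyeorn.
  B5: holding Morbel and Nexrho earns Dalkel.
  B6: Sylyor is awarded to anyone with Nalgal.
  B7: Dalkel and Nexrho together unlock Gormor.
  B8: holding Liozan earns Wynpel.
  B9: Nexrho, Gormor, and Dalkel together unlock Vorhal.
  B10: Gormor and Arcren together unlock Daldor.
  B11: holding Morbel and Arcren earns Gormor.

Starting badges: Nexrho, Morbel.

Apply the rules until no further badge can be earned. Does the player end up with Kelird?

With Morbel and Nexrho, Dalkel is earned (B5).
With Dalkel and Nexrho, Gormor is earned (B7).
With Nexrho, Gormor, and Dalkel, Vorhal is earned (B9).
With Dalkel and Vorhal, Kelird is earned (B1).

Yes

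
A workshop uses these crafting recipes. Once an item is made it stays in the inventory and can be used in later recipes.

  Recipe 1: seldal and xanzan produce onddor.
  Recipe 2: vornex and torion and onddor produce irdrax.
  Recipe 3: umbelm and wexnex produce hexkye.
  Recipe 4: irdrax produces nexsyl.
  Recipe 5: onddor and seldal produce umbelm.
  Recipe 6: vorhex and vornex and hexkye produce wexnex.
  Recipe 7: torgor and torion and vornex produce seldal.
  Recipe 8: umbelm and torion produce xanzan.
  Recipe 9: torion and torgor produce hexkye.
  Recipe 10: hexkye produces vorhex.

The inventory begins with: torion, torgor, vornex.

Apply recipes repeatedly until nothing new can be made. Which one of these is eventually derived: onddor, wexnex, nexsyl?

Using Recipe 9, torion and torgor make hexkye.
Using Recipe 10, hexkye makes vorhex.
vorhex and vornex and hexkye → wexnex (Recipe 6).
nexsyl would need irdrax (Recipe 4), but irdrax is never obtained. onddor would need seldal and xanzan (Recipe 1), but xanzan is never obtained.

wexnex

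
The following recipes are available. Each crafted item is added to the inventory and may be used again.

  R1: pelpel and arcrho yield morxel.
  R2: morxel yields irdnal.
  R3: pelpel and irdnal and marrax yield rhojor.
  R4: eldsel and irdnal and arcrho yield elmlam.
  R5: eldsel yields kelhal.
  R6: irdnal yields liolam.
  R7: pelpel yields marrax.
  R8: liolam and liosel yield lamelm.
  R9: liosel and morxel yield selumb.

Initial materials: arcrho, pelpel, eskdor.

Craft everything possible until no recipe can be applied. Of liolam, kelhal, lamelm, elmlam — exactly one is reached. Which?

liolam

pelpel and arcrho → morxel (R1).
Using R2, morxel makes irdnal.
irdnal → liolam (R6).
lamelm would need liolam and liosel (R8), but liosel is never obtained. kelhal would need eldsel (R5), but eldsel is never obtained. elmlam would need eldsel, irdnal, and arcrho (R4), but eldsel is never obtained.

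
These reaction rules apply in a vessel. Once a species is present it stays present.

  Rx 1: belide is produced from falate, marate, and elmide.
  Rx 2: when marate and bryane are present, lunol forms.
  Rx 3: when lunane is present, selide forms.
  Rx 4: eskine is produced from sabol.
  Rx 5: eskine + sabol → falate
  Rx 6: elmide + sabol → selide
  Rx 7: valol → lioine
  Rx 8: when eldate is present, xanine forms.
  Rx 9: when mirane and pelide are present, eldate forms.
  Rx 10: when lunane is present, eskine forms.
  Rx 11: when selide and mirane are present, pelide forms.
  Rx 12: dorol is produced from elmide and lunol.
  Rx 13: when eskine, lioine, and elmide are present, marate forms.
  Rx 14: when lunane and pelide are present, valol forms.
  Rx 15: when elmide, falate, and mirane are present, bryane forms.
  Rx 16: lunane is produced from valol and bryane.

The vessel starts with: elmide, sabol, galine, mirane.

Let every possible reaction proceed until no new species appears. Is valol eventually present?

valol would need lunane and pelide (Rx 14), but lunane never forms.

No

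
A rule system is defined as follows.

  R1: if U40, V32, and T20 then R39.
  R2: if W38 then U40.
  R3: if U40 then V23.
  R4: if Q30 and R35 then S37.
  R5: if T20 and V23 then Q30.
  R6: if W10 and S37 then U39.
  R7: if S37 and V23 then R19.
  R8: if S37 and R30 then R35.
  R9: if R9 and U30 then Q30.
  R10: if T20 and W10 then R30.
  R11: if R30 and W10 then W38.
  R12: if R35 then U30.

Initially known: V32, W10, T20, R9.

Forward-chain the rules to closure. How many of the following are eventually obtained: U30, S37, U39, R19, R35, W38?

1

T20 and W10 hold, so R30 follows (R10).
R30 and W10 hold, so W38 follows (R11).
U30 would need R35 (R12), but R35 is never established.
S37 would need Q30 and R35 (R4), but R35 is never established.
U39 would need W10 and S37 (R6), but S37 is never established.
R19 would need S37 and V23 (R7), but S37 is never established.
R35 would need S37 and R30 (R8), but S37 is never established.
W38: reached.
Reached: W38 — 1 of the 6.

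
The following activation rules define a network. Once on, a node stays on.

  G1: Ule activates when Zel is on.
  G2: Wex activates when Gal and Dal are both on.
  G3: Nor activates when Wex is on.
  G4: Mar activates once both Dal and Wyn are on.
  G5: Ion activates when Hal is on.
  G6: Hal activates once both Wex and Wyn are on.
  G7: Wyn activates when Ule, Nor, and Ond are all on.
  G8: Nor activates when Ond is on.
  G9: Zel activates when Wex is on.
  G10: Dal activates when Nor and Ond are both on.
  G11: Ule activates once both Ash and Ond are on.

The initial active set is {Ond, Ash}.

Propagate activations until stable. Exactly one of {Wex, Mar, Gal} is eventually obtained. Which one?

Mar

G11: Ash and Ond on → Ule on.
Ond is on, so Nor activates (G8).
Ule, Nor, and Ond are on, so Wyn activates (G7).
Nor and Ond are on, so Dal activates (G10).
Dal and Wyn are on, so Mar activates (G4).
Wex would need Gal and Dal (G2), but Gal never turns on. No rule produces Gal, and it is not given.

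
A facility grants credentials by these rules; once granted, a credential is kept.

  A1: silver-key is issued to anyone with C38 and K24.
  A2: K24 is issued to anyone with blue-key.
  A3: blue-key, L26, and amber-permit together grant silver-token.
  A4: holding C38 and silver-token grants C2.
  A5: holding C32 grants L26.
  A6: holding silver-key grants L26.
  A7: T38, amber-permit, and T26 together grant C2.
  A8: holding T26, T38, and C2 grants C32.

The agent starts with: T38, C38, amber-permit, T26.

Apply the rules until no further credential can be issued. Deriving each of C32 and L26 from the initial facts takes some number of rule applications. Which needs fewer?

C32

C32: Holding T38, amber-permit, and T26 grants C2 (A7). Holding T26, T38, and C2 grants C32 (A8). [2 rule applications]
L26: Holding T38, amber-permit, and T26 grants C2 (A7). Holding T26, T38, and C2 grants C32 (A8). Holding C32 grants L26 (A5). [3 rule applications]
C32 needs fewer.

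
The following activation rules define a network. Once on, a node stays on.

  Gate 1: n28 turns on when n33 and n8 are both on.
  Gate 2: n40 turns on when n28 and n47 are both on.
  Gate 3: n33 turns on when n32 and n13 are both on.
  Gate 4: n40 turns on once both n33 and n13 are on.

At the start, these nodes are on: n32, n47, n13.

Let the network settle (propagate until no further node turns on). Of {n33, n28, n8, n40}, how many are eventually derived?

Gate 3: n32 and n13 on → n33 on.
n33 and n13 are on, so n40 turns on (Gate 4).
n33: reached.
n28 would need n33 and n8 (Gate 1), but n8 never turns on.
No rule produces n8, and it is not given.
n40: reached.
Reached: n33 and n40 — 2 of the 4.

2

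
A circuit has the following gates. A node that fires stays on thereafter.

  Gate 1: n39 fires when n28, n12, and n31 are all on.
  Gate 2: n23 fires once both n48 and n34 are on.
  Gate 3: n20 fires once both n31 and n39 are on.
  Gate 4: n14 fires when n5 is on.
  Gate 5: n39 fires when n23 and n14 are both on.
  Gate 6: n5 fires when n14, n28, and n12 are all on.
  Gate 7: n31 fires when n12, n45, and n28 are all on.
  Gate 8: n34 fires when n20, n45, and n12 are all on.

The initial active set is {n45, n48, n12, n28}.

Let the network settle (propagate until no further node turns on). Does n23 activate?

Yes

n12, n45, and n28 are on, so n31 fires (Gate 7).
n28, n12, and n31 are on, so n39 fires (Gate 1).
n31 and n39 are on, so n20 fires (Gate 3).
n20, n45, and n12 are on, so n34 fires (Gate 8).
Gate 2: n48 and n34 on → n23 on.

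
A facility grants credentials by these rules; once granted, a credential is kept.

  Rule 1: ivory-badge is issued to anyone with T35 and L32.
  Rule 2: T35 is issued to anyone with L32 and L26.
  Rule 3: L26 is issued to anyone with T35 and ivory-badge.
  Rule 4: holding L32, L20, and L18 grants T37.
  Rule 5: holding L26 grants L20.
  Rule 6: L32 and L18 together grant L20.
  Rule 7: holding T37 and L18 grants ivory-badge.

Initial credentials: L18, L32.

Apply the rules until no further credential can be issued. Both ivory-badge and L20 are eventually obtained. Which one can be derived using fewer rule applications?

L20

L20: Holding L32 and L18 grants L20 (Rule 6). [1 rule application]
ivory-badge: Holding L32 and L18 grants L20 (Rule 6). Holding L32, L20, and L18 grants T37 (Rule 4). Holding T37 and L18 grants ivory-badge (Rule 7). [3 rule applications]
L20 needs fewer.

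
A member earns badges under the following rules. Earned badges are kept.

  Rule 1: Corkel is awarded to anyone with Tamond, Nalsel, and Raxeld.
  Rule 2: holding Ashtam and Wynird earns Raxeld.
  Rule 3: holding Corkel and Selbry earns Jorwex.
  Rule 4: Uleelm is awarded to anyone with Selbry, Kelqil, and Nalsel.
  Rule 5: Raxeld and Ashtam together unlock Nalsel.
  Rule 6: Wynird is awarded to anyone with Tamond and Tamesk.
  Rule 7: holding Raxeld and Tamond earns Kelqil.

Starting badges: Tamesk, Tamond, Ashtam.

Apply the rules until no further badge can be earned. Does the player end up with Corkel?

Yes

With Tamond and Tamesk, Wynird is earned (Rule 6).
With Ashtam and Wynird, Raxeld is earned (Rule 2).
With Raxeld and Ashtam, Nalsel is earned (Rule 5).
With Tamond, Nalsel, and Raxeld, Corkel is earned (Rule 1).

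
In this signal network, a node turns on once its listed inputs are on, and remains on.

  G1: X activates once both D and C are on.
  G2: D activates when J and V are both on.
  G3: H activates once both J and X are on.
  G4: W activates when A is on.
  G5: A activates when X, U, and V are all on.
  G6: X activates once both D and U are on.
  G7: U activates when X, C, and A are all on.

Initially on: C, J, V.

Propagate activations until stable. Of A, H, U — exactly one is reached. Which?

H

J and V are on, so D activates (G2).
G1: D and C on → X on.
J and X are on, so H activates (G3).
A would need X, U, and V (G5), but U never turns on. U would need X, C, and A (G7), but A never turns on.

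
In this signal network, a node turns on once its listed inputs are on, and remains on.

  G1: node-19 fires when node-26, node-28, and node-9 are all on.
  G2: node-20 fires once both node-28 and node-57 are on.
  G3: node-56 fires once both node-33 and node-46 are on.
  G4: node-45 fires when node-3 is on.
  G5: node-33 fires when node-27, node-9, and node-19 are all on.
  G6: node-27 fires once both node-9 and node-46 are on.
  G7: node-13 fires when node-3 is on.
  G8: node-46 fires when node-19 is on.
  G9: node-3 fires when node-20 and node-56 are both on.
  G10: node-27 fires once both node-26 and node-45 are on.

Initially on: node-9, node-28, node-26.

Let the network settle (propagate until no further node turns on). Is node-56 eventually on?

Yes

node-26, node-28, and node-9 are on, so node-19 fires (G1).
node-19 is on, so node-46 fires (G8).
G6: node-9 and node-46 on → node-27 on.
G5: node-27, node-9, and node-19 on → node-33 on.
G3: node-33 and node-46 on → node-56 on.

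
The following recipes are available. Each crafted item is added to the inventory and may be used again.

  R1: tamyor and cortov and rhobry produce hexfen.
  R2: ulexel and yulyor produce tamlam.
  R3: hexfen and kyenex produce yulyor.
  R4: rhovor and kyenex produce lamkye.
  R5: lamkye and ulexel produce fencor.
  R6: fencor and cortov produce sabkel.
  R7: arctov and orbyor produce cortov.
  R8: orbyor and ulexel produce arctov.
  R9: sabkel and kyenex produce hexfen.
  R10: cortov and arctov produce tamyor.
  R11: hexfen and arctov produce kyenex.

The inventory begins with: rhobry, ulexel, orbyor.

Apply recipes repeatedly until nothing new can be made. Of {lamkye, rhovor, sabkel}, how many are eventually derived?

0

lamkye would need rhovor and kyenex (R4), but rhovor is never obtained.
No rule produces rhovor, and it is not given.
sabkel would need fencor and cortov (R6), but fencor is never obtained.
None of the 3 are reached.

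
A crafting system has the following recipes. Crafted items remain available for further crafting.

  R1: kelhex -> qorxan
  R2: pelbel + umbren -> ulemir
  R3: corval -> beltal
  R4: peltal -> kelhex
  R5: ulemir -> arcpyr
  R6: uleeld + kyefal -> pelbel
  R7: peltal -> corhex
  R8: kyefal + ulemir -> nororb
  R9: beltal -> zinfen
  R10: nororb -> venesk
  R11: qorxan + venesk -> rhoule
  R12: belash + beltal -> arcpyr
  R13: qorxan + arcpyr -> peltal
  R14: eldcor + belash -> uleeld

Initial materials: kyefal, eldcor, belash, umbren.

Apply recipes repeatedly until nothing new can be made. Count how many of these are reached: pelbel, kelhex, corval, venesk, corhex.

eldcor + belash -> uleeld (R14).
Using R6, uleeld and kyefal make pelbel.
pelbel + umbren -> ulemir (R2).
kyefal + ulemir -> nororb (R8).
nororb -> venesk (R10).
pelbel: reached.
kelhex would need peltal (R4), but peltal is never obtained.
No rule produces corval, and it is not given.
venesk: reached.
corhex would need peltal (R7), but peltal is never obtained.
Reached: pelbel and venesk — 2 of the 5.

2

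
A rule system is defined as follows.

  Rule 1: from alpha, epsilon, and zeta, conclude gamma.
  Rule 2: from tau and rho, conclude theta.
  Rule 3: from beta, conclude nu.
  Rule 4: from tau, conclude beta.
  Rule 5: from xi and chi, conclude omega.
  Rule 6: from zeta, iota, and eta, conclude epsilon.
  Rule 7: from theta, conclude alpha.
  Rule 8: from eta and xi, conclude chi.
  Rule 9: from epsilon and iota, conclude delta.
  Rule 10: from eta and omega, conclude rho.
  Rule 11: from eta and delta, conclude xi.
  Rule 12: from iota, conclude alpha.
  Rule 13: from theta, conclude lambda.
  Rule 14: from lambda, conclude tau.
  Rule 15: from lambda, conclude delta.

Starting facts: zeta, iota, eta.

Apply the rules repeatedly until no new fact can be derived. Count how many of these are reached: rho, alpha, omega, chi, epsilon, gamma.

From zeta, iota, and eta, Rule 6 gives epsilon.
From iota, Rule 12 gives alpha.
epsilon and iota hold, so delta follows (Rule 9).
From alpha, epsilon, and zeta, Rule 1 gives gamma.
From eta and delta, Rule 11 gives xi.
From eta and xi, Rule 8 gives chi.
xi and chi hold, so omega follows (Rule 5).
eta and omega hold, so rho follows (Rule 10).
rho: reached.
alpha: reached.
omega: reached.
chi: reached.
epsilon: reached.
gamma: reached.
All 6 are reached.

6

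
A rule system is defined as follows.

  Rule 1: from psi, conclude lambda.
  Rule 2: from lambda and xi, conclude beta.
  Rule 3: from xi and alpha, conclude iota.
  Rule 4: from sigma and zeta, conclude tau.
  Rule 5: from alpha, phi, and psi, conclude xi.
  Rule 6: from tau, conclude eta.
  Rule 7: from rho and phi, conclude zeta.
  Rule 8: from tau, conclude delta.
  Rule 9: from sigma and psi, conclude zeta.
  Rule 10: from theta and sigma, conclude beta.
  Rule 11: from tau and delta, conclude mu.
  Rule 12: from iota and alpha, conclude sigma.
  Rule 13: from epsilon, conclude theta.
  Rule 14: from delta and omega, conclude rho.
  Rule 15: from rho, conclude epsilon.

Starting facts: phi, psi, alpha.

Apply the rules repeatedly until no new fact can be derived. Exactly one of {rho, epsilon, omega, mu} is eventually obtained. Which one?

mu

From alpha, phi, and psi, Rule 5 gives xi.
From xi and alpha, Rule 3 gives iota.
iota and alpha hold, so sigma follows (Rule 12).
sigma and psi hold, so zeta follows (Rule 9).
From sigma and zeta, Rule 4 gives tau.
From tau, Rule 8 gives delta.
tau and delta hold, so mu follows (Rule 11).
epsilon would need rho (Rule 15), but rho is never established. rho would need delta and omega (Rule 14), but omega is never established. No rule produces omega, and it is not given.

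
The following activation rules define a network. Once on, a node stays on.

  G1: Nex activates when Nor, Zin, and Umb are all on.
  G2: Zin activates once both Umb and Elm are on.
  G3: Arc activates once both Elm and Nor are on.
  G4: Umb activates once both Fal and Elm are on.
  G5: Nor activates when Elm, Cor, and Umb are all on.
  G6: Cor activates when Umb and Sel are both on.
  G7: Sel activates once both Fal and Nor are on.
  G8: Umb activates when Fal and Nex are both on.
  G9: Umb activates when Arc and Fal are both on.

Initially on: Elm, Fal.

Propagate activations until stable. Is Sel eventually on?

Sel would need Fal and Nor (G7), but Nor never turns on.

No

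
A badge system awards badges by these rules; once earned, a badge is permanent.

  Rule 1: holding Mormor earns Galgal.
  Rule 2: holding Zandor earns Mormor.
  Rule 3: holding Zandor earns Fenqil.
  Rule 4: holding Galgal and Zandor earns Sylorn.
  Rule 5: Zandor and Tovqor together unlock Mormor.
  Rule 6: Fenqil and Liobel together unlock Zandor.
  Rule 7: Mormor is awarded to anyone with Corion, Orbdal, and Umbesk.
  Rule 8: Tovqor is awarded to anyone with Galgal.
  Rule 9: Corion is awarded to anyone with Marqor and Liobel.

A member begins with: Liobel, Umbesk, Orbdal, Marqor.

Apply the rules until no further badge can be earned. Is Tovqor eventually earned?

With Marqor and Liobel, Corion is earned (Rule 9).
With Corion, Orbdal, and Umbesk, Mormor is earned (Rule 7).
With Mormor, Galgal is earned (Rule 1).
With Galgal, Tovqor is earned (Rule 8).

Yes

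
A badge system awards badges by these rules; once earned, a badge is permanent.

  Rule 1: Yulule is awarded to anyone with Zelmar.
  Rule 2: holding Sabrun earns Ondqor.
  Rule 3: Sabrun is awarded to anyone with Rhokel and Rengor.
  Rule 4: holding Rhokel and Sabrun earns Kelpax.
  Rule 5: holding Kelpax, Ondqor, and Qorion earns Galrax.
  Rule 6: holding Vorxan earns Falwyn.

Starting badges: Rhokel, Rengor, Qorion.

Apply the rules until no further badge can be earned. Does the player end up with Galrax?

Yes

With Rhokel and Rengor, Sabrun is earned (Rule 3).
With Sabrun, Ondqor is earned (Rule 2).
With Rhokel and Sabrun, Kelpax is earned (Rule 4).
With Kelpax, Ondqor, and Qorion, Galrax is earned (Rule 5).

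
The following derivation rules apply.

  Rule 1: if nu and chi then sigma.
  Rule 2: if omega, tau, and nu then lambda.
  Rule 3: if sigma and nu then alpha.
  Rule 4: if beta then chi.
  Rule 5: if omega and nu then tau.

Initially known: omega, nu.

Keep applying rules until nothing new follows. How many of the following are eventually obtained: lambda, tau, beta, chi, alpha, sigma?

omega and nu hold, so tau follows (Rule 5).
From omega, tau, and nu, Rule 2 gives lambda.
lambda: reached.
tau: reached.
No rule produces beta, and it is not given.
chi would need beta (Rule 4), but beta is never established.
alpha would need sigma and nu (Rule 3), but sigma is never established.
sigma would need nu and chi (Rule 1), but chi is never established.
Reached: lambda and tau — 2 of the 6.

2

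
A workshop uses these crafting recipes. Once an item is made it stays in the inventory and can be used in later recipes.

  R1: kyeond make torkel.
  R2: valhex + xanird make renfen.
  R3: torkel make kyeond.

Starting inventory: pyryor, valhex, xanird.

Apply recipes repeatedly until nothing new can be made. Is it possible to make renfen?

Using R2, valhex and xanird make renfen.

Yes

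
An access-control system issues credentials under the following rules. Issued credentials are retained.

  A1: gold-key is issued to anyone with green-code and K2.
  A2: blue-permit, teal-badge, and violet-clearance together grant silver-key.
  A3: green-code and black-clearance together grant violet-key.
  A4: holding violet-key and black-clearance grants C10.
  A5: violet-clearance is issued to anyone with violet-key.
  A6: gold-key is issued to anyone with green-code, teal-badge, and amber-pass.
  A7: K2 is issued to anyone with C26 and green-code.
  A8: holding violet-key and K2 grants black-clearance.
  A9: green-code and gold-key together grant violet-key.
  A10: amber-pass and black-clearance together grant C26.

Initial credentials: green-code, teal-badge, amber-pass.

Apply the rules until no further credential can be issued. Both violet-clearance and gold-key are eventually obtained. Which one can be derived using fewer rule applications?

gold-key: Holding green-code, teal-badge, and amber-pass grants gold-key (A6). [1 rule application]
violet-clearance: Holding green-code, teal-badge, and amber-pass grants gold-key (A6). Holding green-code and gold-key grants violet-key (A9). Holding violet-key grants violet-clearance (A5). [3 rule applications]
gold-key needs fewer.

gold-key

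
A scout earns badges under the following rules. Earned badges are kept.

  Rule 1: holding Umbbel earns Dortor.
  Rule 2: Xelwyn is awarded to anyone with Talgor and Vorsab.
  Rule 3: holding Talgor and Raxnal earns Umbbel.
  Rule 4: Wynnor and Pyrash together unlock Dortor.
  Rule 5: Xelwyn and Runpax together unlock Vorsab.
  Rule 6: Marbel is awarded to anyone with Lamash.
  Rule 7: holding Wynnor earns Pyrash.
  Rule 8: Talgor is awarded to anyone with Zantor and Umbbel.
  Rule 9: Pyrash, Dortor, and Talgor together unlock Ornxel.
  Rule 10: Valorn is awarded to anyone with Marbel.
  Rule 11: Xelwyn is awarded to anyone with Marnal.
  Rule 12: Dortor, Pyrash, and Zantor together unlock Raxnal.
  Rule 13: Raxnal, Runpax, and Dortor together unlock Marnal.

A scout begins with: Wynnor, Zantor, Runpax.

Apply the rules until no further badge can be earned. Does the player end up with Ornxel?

No

Ornxel would need Pyrash, Dortor, and Talgor (Rule 9), but Talgor is never earned.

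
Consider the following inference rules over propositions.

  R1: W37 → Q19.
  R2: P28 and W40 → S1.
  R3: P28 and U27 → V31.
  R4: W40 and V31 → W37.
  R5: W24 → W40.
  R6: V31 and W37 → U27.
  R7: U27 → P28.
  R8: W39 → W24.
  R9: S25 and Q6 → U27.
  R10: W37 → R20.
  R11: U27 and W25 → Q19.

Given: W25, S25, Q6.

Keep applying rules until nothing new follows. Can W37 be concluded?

No

W37 would need W40 and V31 (R4), but W40 is never established.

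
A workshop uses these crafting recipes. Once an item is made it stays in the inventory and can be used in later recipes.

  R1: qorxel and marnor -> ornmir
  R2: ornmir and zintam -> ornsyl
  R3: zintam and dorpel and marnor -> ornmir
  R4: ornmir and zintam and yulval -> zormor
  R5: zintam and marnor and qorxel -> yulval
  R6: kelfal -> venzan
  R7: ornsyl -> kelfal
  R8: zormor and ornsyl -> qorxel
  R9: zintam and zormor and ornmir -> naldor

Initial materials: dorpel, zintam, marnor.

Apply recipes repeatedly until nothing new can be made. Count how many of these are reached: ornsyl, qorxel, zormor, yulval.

1

zintam and dorpel and marnor -> ornmir (R3).
Using R2, ornmir and zintam make ornsyl.
ornsyl: reached.
qorxel would need zormor and ornsyl (R8), but zormor is never obtained.
zormor would need ornmir, zintam, and yulval (R4), but yulval is never obtained.
yulval would need zintam, marnor, and qorxel (R5), but qorxel is never obtained.
Reached: ornsyl — 1 of the 4.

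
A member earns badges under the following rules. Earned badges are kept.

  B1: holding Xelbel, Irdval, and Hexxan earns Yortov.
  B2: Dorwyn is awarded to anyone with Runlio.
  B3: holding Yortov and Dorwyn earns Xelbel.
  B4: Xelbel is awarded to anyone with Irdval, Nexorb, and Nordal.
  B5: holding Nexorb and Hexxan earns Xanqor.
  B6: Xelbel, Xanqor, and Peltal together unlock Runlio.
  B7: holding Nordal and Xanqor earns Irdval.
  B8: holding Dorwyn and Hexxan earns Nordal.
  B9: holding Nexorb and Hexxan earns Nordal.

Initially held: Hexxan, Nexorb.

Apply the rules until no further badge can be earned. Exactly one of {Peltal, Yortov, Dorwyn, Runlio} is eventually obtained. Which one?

Yortov

With Nexorb and Hexxan, Xanqor is earned (B5).
With Nexorb and Hexxan, Nordal is earned (B9).
With Nordal and Xanqor, Irdval is earned (B7).
With Irdval, Nexorb, and Nordal, Xelbel is earned (B4).
With Xelbel, Irdval, and Hexxan, Yortov is earned (B1).
No rule produces Peltal, and it is not given. Runlio would need Xelbel, Xanqor, and Peltal (B6), but Peltal is never earned. Dorwyn would need Runlio (B2), but Runlio is never earned.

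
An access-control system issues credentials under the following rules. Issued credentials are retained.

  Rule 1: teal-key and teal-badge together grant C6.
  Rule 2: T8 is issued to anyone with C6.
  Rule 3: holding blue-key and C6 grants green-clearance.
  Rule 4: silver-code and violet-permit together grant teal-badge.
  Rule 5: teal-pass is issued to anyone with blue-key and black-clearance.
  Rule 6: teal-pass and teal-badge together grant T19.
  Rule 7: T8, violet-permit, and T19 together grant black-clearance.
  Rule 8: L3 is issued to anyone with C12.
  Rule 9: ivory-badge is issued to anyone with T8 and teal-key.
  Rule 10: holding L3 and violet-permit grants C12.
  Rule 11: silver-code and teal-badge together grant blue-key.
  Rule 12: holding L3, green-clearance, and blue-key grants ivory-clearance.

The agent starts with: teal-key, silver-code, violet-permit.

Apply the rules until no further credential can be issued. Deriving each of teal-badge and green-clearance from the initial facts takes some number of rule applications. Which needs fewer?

teal-badge

teal-badge: Holding silver-code and violet-permit grants teal-badge (Rule 4). [1 rule application]
green-clearance: Holding silver-code and violet-permit grants teal-badge (Rule 4). Holding silver-code and teal-badge grants blue-key (Rule 11). Holding teal-key and teal-badge grants C6 (Rule 1). Holding blue-key and C6 grants green-clearance (Rule 3). [4 rule applications]
teal-badge needs fewer.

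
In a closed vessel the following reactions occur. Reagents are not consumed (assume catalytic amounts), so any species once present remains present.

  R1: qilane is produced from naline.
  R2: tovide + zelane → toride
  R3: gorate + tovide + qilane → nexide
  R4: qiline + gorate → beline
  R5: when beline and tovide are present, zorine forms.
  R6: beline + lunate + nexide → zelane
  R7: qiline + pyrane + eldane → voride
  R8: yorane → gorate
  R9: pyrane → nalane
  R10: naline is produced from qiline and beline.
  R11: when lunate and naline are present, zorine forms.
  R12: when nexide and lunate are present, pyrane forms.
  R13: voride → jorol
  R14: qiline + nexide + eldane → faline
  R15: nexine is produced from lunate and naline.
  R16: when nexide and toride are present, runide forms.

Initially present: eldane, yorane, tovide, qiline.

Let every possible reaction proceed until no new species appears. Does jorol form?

jorol would need voride (R13), but voride never forms.

No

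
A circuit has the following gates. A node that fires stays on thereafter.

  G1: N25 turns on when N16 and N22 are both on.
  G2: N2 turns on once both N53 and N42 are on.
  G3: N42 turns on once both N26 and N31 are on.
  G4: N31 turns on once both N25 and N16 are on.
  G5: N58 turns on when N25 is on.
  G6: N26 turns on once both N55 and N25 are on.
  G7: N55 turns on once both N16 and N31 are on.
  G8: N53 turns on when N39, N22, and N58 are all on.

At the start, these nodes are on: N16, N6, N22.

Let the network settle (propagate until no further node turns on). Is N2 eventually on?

N2 would need N53 and N42 (G2), but N53 never turns on.

No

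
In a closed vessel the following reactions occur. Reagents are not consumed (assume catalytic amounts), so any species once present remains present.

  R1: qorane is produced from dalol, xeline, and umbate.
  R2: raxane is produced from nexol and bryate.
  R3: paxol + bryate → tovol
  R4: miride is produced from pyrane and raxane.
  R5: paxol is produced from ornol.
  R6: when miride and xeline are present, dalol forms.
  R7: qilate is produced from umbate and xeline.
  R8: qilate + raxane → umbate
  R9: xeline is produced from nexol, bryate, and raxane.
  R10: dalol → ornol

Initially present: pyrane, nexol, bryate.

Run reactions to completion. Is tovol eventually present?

nexol and bryate present → raxane forms (R2).
nexol, bryate, and raxane present → xeline forms (R9).
pyrane and raxane present → miride forms (R4).
miride and xeline present → dalol forms (R6).
dalol present → ornol forms (R10).
ornol present → paxol forms (R5).
paxol and bryate present → tovol forms (R3).

Yes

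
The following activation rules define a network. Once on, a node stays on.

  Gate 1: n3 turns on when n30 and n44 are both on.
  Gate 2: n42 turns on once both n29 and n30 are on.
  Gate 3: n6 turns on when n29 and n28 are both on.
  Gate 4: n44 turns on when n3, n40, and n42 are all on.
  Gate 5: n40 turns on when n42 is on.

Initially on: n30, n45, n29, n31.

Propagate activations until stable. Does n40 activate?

Yes

Gate 2: n29 and n30 on → n42 on.
n42 is on, so n40 turns on (Gate 5).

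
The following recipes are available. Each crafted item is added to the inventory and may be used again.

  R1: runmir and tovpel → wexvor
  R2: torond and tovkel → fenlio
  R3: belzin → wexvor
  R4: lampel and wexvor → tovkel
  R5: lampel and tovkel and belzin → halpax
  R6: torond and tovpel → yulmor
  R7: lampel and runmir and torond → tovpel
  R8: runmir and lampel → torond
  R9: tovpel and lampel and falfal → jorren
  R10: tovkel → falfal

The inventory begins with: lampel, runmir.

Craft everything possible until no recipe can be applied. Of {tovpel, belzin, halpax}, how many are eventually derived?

runmir and lampel → torond (R8).
Using R7, lampel, runmir, and torond make tovpel.
tovpel: reached.
No rule produces belzin, and it is not given.
halpax would need lampel, tovkel, and belzin (R5), but belzin is never obtained.
Reached: tovpel — 1 of the 3.

1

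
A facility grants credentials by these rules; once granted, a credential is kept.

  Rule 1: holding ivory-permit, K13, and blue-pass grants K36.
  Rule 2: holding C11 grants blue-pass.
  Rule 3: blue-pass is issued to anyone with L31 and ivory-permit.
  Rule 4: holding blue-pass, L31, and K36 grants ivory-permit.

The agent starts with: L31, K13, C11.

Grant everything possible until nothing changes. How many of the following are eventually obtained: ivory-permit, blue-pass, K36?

1

Holding C11 grants blue-pass (Rule 2).
ivory-permit would need blue-pass, L31, and K36 (Rule 4), but K36 is never granted.
blue-pass: reached.
K36 would need ivory-permit, K13, and blue-pass (Rule 1), but ivory-permit is never granted.
Reached: blue-pass — 1 of the 3.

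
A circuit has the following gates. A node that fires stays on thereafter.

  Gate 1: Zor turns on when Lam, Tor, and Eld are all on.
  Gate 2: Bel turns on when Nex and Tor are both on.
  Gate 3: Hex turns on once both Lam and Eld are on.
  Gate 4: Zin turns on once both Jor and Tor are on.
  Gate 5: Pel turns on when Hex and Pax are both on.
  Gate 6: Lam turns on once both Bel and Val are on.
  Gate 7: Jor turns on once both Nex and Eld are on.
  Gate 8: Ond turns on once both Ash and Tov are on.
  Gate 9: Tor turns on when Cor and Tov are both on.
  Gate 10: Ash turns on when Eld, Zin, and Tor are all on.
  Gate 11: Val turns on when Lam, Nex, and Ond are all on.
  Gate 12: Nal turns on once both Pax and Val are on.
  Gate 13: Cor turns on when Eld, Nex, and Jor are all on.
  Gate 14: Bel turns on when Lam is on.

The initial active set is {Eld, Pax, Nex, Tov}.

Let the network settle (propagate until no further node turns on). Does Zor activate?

No

Zor would need Lam, Tor, and Eld (Gate 1), but Lam never turns on.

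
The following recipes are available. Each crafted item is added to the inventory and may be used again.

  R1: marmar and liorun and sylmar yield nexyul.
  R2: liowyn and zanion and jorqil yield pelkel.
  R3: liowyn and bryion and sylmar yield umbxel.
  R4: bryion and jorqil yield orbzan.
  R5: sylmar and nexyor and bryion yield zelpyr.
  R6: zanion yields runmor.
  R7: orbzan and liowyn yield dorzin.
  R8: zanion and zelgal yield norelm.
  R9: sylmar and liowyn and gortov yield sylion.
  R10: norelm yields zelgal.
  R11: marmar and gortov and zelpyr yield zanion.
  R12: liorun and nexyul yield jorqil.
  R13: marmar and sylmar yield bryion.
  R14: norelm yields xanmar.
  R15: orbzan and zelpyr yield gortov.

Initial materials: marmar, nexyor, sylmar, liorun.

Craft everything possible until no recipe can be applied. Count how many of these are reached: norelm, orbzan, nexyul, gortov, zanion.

Using R1, marmar, liorun, and sylmar make nexyul.
marmar and sylmar → bryion (R13).
sylmar and nexyor and bryion → zelpyr (R5).
liorun and nexyul → jorqil (R12).
bryion and jorqil → orbzan (R4).
Using R15, orbzan and zelpyr make gortov.
Using R11, marmar, gortov, and zelpyr make zanion.
norelm would need zanion and zelgal (R8), but zelgal is never obtained.
orbzan: reached.
nexyul: reached.
gortov: reached.
zanion: reached.
Reached: orbzan, nexyul, gortov, and zanion — 4 of the 5.

4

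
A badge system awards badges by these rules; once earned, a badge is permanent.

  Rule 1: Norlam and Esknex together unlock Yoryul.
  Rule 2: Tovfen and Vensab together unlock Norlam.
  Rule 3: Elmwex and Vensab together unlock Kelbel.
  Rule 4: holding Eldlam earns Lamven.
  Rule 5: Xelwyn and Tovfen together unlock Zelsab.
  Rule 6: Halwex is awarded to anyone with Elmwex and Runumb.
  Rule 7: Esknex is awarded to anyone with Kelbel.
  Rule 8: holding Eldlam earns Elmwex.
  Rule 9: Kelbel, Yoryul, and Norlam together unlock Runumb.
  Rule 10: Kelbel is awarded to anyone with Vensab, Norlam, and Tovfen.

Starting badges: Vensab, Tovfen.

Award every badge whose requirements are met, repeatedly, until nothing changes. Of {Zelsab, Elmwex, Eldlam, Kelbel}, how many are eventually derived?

1

With Tovfen and Vensab, Norlam is earned (Rule 2).
With Vensab, Norlam, and Tovfen, Kelbel is earned (Rule 10).
Zelsab would need Xelwyn and Tovfen (Rule 5), but Xelwyn is never earned.
Elmwex would need Eldlam (Rule 8), but Eldlam is never earned.
No rule produces Eldlam, and it is not given.
Kelbel: reached.
Reached: Kelbel — 1 of the 4.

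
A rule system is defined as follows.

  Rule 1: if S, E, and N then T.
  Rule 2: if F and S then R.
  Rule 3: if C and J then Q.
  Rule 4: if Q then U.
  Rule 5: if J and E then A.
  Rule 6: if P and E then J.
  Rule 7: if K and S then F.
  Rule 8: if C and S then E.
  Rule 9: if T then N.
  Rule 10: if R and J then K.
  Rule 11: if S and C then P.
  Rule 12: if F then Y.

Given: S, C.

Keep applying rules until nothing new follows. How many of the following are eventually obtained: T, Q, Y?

1

S and C hold, so P follows (Rule 11).
From C and S, Rule 8 gives E.
P and E hold, so J follows (Rule 6).
C and J hold, so Q follows (Rule 3).
T would need S, E, and N (Rule 1), but N is never established.
Q: reached.
Y would need F (Rule 12), but F is never established.
Reached: Q — 1 of the 3.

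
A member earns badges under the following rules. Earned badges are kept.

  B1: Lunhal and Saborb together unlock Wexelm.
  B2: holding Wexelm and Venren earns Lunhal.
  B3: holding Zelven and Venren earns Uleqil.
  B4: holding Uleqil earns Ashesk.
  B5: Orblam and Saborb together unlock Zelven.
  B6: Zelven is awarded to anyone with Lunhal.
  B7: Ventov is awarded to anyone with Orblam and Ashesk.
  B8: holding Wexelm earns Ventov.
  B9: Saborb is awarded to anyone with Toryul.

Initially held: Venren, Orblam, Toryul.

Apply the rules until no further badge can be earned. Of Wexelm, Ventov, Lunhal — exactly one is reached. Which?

Ventov

With Toryul, Saborb is earned (B9).
With Orblam and Saborb, Zelven is earned (B5).
With Zelven and Venren, Uleqil is earned (B3).
With Uleqil, Ashesk is earned (B4).
With Orblam and Ashesk, Ventov is earned (B7).
Wexelm would need Lunhal and Saborb (B1), but Lunhal is never earned. Lunhal would need Wexelm and Venren (B2), but Wexelm is never earned.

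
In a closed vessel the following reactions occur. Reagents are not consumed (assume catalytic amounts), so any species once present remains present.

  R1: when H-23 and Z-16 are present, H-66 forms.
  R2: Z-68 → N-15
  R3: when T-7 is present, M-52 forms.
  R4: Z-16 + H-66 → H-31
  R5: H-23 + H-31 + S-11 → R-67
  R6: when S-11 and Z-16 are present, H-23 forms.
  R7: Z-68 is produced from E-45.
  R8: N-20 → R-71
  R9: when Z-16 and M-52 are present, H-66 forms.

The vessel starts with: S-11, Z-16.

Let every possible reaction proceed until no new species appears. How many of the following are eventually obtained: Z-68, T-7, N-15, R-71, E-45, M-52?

Z-68 would need E-45 (R7), but E-45 never forms.
No rule produces T-7, and it is not given.
N-15 would need Z-68 (R2), but Z-68 never forms.
R-71 would need N-20 (R8), but N-20 never forms.
No rule produces E-45, and it is not given.
M-52 would need T-7 (R3), but T-7 never forms.
None of the 6 are reached.

0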